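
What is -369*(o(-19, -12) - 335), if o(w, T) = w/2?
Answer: 254241/2 ≈ 1.2712e+5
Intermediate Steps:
o(w, T) = w/2 (o(w, T) = w*(1/2) = w/2)
-369*(o(-19, -12) - 335) = -369*((1/2)*(-19) - 335) = -369*(-19/2 - 335) = -369*(-689/2) = 254241/2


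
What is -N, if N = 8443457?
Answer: -8443457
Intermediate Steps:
-N = -1*8443457 = -8443457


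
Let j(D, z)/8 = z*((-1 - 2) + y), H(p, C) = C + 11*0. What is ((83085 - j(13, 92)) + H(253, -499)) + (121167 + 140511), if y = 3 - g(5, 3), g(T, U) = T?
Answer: 347944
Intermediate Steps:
y = -2 (y = 3 - 1*5 = 3 - 5 = -2)
H(p, C) = C (H(p, C) = C + 0 = C)
j(D, z) = -40*z (j(D, z) = 8*(z*((-1 - 2) - 2)) = 8*(z*(-3 - 2)) = 8*(z*(-5)) = 8*(-5*z) = -40*z)
((83085 - j(13, 92)) + H(253, -499)) + (121167 + 140511) = ((83085 - (-40)*92) - 499) + (121167 + 140511) = ((83085 - 1*(-3680)) - 499) + 261678 = ((83085 + 3680) - 499) + 261678 = (86765 - 499) + 261678 = 86266 + 261678 = 347944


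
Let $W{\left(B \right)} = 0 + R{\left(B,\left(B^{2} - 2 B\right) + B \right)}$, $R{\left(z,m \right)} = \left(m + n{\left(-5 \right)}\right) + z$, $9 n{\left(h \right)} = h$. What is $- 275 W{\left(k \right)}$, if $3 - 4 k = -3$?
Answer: $- \frac{16775}{36} \approx -465.97$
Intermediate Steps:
$k = \frac{3}{2}$ ($k = \frac{3}{4} - - \frac{3}{4} = \frac{3}{4} + \frac{3}{4} = \frac{3}{2} \approx 1.5$)
$n{\left(h \right)} = \frac{h}{9}$
$R{\left(z,m \right)} = - \frac{5}{9} + m + z$ ($R{\left(z,m \right)} = \left(m + \frac{1}{9} \left(-5\right)\right) + z = \left(m - \frac{5}{9}\right) + z = \left(- \frac{5}{9} + m\right) + z = - \frac{5}{9} + m + z$)
$W{\left(B \right)} = - \frac{5}{9} + B^{2}$ ($W{\left(B \right)} = 0 + \left(- \frac{5}{9} + \left(\left(B^{2} - 2 B\right) + B\right) + B\right) = 0 + \left(- \frac{5}{9} + \left(B^{2} - B\right) + B\right) = 0 + \left(- \frac{5}{9} + B^{2}\right) = - \frac{5}{9} + B^{2}$)
$- 275 W{\left(k \right)} = - 275 \left(- \frac{5}{9} + \left(\frac{3}{2}\right)^{2}\right) = - 275 \left(- \frac{5}{9} + \frac{9}{4}\right) = \left(-275\right) \frac{61}{36} = - \frac{16775}{36}$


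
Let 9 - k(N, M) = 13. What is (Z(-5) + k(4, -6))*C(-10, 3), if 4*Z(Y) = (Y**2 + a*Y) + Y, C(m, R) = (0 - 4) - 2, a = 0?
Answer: -6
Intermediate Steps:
k(N, M) = -4 (k(N, M) = 9 - 1*13 = 9 - 13 = -4)
C(m, R) = -6 (C(m, R) = -4 - 2 = -6)
Z(Y) = Y/4 + Y**2/4 (Z(Y) = ((Y**2 + 0*Y) + Y)/4 = ((Y**2 + 0) + Y)/4 = (Y**2 + Y)/4 = (Y + Y**2)/4 = Y/4 + Y**2/4)
(Z(-5) + k(4, -6))*C(-10, 3) = ((1/4)*(-5)*(1 - 5) - 4)*(-6) = ((1/4)*(-5)*(-4) - 4)*(-6) = (5 - 4)*(-6) = 1*(-6) = -6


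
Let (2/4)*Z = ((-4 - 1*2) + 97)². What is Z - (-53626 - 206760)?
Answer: 276948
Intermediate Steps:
Z = 16562 (Z = 2*((-4 - 1*2) + 97)² = 2*((-4 - 2) + 97)² = 2*(-6 + 97)² = 2*91² = 2*8281 = 16562)
Z - (-53626 - 206760) = 16562 - (-53626 - 206760) = 16562 - 1*(-260386) = 16562 + 260386 = 276948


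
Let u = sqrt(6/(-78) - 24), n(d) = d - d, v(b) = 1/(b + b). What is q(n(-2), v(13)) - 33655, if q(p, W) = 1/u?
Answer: -33655 - I*sqrt(4069)/313 ≈ -33655.0 - 0.2038*I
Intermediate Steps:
v(b) = 1/(2*b)
n(d) = 0
u = I*sqrt(4069)/13 (u = sqrt(6*(-1/78) - 24) = sqrt(-1/13 - 24) = sqrt(-313/13) = I*sqrt(4069)/13 ≈ 4.9068*I)
q(p, W) = -I*sqrt(4069)/313 (q(p, W) = 1/(I*sqrt(4069)/13) = -I*sqrt(4069)/313)
q(n(-2), v(13)) - 33655 = -I*sqrt(4069)/313 - 33655 = -33655 - I*sqrt(4069)/313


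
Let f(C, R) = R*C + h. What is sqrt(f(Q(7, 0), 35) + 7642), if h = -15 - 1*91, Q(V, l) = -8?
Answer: 2*sqrt(1814) ≈ 85.182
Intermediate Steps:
h = -106 (h = -15 - 91 = -106)
f(C, R) = -106 + C*R (f(C, R) = R*C - 106 = C*R - 106 = -106 + C*R)
sqrt(f(Q(7, 0), 35) + 7642) = sqrt((-106 - 8*35) + 7642) = sqrt((-106 - 280) + 7642) = sqrt(-386 + 7642) = sqrt(7256) = 2*sqrt(1814)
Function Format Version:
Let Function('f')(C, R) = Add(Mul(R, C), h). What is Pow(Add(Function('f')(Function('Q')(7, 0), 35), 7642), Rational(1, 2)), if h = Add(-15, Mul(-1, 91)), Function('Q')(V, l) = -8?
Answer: Mul(2, Pow(1814, Rational(1, 2))) ≈ 85.182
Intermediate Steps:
h = -106 (h = Add(-15, -91) = -106)
Function('f')(C, R) = Add(-106, Mul(C, R)) (Function('f')(C, R) = Add(Mul(R, C), -106) = Add(Mul(C, R), -106) = Add(-106, Mul(C, R)))
Pow(Add(Function('f')(Function('Q')(7, 0), 35), 7642), Rational(1, 2)) = Pow(Add(Add(-106, Mul(-8, 35)), 7642), Rational(1, 2)) = Pow(Add(Add(-106, -280), 7642), Rational(1, 2)) = Pow(Add(-386, 7642), Rational(1, 2)) = Pow(7256, Rational(1, 2)) = Mul(2, Pow(1814, Rational(1, 2)))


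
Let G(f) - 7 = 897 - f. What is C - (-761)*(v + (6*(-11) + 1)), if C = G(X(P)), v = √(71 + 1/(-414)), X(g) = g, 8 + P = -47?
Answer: -48506 + 761*√1352078/138 ≈ -42094.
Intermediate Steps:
P = -55 (P = -8 - 47 = -55)
G(f) = 904 - f (G(f) = 7 + (897 - f) = 904 - f)
v = √1352078/138 (v = √(71 - 1/414) = √(29393/414) = √1352078/138 ≈ 8.4260)
C = 959 (C = 904 - 1*(-55) = 904 + 55 = 959)
C - (-761)*(v + (6*(-11) + 1)) = 959 - (-761)*(√1352078/138 + (6*(-11) + 1)) = 959 - (-761)*(√1352078/138 + (-66 + 1)) = 959 - (-761)*(√1352078/138 - 65) = 959 - (-761)*(-65 + √1352078/138) = 959 - (49465 - 761*√1352078/138) = 959 + (-49465 + 761*√1352078/138) = -48506 + 761*√1352078/138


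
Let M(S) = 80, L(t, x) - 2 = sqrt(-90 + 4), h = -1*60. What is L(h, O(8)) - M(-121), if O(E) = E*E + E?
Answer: -78 + I*sqrt(86) ≈ -78.0 + 9.2736*I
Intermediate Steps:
h = -60
O(E) = E + E**2 (O(E) = E**2 + E = E + E**2)
L(t, x) = 2 + I*sqrt(86) (L(t, x) = 2 + sqrt(-90 + 4) = 2 + sqrt(-86) = 2 + I*sqrt(86))
L(h, O(8)) - M(-121) = (2 + I*sqrt(86)) - 1*80 = (2 + I*sqrt(86)) - 80 = -78 + I*sqrt(86)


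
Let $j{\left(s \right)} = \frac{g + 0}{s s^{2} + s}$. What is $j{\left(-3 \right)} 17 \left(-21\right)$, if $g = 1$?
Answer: $\frac{119}{10} \approx 11.9$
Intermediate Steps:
$j{\left(s \right)} = \frac{1}{s + s^{3}}$ ($j{\left(s \right)} = \frac{1 + 0}{s s^{2} + s} = 1 \frac{1}{s^{3} + s} = 1 \frac{1}{s + s^{3}} = \frac{1}{s + s^{3}}$)
$j{\left(-3 \right)} 17 \left(-21\right) = \frac{1}{-3 + \left(-3\right)^{3}} \cdot 17 \left(-21\right) = \frac{1}{-3 - 27} \cdot 17 \left(-21\right) = \frac{1}{-30} \cdot 17 \left(-21\right) = \left(- \frac{1}{30}\right) 17 \left(-21\right) = \left(- \frac{17}{30}\right) \left(-21\right) = \frac{119}{10}$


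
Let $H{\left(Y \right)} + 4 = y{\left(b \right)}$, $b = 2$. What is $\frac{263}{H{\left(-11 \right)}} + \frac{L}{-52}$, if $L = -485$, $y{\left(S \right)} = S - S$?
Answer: $- \frac{1467}{26} \approx -56.423$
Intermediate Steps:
$y{\left(S \right)} = 0$
$H{\left(Y \right)} = -4$ ($H{\left(Y \right)} = -4 + 0 = -4$)
$\frac{263}{H{\left(-11 \right)}} + \frac{L}{-52} = \frac{263}{-4} - \frac{485}{-52} = 263 \left(- \frac{1}{4}\right) - - \frac{485}{52} = - \frac{263}{4} + \frac{485}{52} = - \frac{1467}{26}$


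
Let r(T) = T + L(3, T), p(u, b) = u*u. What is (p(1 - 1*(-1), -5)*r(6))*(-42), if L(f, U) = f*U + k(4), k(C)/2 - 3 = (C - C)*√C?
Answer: -5040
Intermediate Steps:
k(C) = 6 (k(C) = 6 + 2*((C - C)*√C) = 6 + 2*(0*√C) = 6 + 2*0 = 6 + 0 = 6)
L(f, U) = 6 + U*f (L(f, U) = f*U + 6 = U*f + 6 = 6 + U*f)
p(u, b) = u²
r(T) = 6 + 4*T (r(T) = T + (6 + T*3) = T + (6 + 3*T) = 6 + 4*T)
(p(1 - 1*(-1), -5)*r(6))*(-42) = ((1 - 1*(-1))²*(6 + 4*6))*(-42) = ((1 + 1)²*(6 + 24))*(-42) = (2²*30)*(-42) = (4*30)*(-42) = 120*(-42) = -5040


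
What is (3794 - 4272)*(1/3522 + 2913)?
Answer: -2452041293/1761 ≈ -1.3924e+6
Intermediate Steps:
(3794 - 4272)*(1/3522 + 2913) = -478*(1/3522 + 2913) = -478*10259587/3522 = -2452041293/1761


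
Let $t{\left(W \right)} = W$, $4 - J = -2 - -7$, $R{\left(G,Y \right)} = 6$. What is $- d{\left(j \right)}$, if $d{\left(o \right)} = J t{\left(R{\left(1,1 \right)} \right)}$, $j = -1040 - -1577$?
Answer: $6$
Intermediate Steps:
$j = 537$ ($j = -1040 + 1577 = 537$)
$J = -1$ ($J = 4 - \left(-2 - -7\right) = 4 - \left(-2 + 7\right) = 4 - 5 = -1$)
$d{\left(o \right)} = -6$ ($d{\left(o \right)} = \left(-1\right) 6 = -6$)
$- d{\left(j \right)} = \left(-1\right) \left(-6\right) = 6$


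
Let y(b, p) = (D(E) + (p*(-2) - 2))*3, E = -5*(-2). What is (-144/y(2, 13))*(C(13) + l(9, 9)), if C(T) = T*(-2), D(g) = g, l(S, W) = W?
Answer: -136/3 ≈ -45.333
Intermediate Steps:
E = 10
C(T) = -2*T
y(b, p) = 24 - 6*p (y(b, p) = (10 + (p*(-2) - 2))*3 = (10 + (-2*p - 2))*3 = (10 + (-2 - 2*p))*3 = (8 - 2*p)*3 = 24 - 6*p)
(-144/y(2, 13))*(C(13) + l(9, 9)) = (-144/(24 - 6*13))*(-2*13 + 9) = (-144/(24 - 78))*(-26 + 9) = -144/(-54)*(-17) = -144*(-1/54)*(-17) = (8/3)*(-17) = -136/3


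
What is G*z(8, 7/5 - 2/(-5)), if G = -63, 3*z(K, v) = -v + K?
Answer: -651/5 ≈ -130.20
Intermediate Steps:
z(K, v) = -v/3 + K/3 (z(K, v) = (-v + K)/3 = (K - v)/3 = -v/3 + K/3)
G*z(8, 7/5 - 2/(-5)) = -63*(-(7/5 - 2/(-5))/3 + (⅓)*8) = -63*(-(7*(⅕) - 2*(-⅕))/3 + 8/3) = -63*(-(7/5 + ⅖)/3 + 8/3) = -63*(-⅓*9/5 + 8/3) = -63*(-⅗ + 8/3) = -63*31/15 = -651/5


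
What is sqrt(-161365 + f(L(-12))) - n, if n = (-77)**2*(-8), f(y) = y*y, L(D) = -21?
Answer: 47432 + 2*I*sqrt(40231) ≈ 47432.0 + 401.15*I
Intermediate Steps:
f(y) = y**2
n = -47432 (n = 5929*(-8) = -47432)
sqrt(-161365 + f(L(-12))) - n = sqrt(-161365 + (-21)**2) - 1*(-47432) = sqrt(-161365 + 441) + 47432 = sqrt(-160924) + 47432 = 2*I*sqrt(40231) + 47432 = 47432 + 2*I*sqrt(40231)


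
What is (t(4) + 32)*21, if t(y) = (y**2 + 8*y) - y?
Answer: 1596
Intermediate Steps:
t(y) = y**2 + 7*y
(t(4) + 32)*21 = (4*(7 + 4) + 32)*21 = (4*11 + 32)*21 = (44 + 32)*21 = 76*21 = 1596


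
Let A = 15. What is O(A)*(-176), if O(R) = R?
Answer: -2640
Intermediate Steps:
O(A)*(-176) = 15*(-176) = -2640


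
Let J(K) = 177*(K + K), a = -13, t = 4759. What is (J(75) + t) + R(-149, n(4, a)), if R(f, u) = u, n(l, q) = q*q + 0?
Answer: 31478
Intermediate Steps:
J(K) = 354*K (J(K) = 177*(2*K) = 354*K)
n(l, q) = q**2 (n(l, q) = q**2 + 0 = q**2)
(J(75) + t) + R(-149, n(4, a)) = (354*75 + 4759) + (-13)**2 = (26550 + 4759) + 169 = 31309 + 169 = 31478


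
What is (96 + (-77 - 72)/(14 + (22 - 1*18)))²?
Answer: 2493241/324 ≈ 7695.2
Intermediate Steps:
(96 + (-77 - 72)/(14 + (22 - 1*18)))² = (96 - 149/(14 + (22 - 18)))² = (96 - 149/(14 + 4))² = (96 - 149/18)² = (1579/18)² = 2493241/324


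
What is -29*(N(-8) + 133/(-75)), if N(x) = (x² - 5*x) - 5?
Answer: -211468/75 ≈ -2819.6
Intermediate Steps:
N(x) = -5 + x² - 5*x
-29*(N(-8) + 133/(-75)) = -29*((-5 + (-8)² - 5*(-8)) + 133/(-75)) = -29*((-5 + 64 + 40) + 133*(-1/75)) = -29*(99 - 133/75) = -29*7292/75 = -211468/75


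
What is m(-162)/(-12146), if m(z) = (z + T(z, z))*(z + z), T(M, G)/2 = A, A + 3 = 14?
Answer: -22680/6073 ≈ -3.7346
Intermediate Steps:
A = 11 (A = -3 + 14 = 11)
T(M, G) = 22 (T(M, G) = 2*11 = 22)
m(z) = 2*z*(22 + z) (m(z) = (z + 22)*(z + z) = (22 + z)*(2*z) = 2*z*(22 + z))
m(-162)/(-12146) = (2*(-162)*(22 - 162))/(-12146) = (2*(-162)*(-140))*(-1/12146) = 45360*(-1/12146) = -22680/6073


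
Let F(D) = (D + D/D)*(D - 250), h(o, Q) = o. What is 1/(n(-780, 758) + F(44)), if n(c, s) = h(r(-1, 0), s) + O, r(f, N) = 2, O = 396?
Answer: -1/8872 ≈ -0.00011271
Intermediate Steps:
n(c, s) = 398 (n(c, s) = 2 + 396 = 398)
F(D) = (1 + D)*(-250 + D) (F(D) = (D + 1)*(-250 + D) = (1 + D)*(-250 + D))
1/(n(-780, 758) + F(44)) = 1/(398 + (-250 + 44**2 - 249*44)) = 1/(398 + (-250 + 1936 - 10956)) = 1/(398 - 9270) = 1/(-8872) = -1/8872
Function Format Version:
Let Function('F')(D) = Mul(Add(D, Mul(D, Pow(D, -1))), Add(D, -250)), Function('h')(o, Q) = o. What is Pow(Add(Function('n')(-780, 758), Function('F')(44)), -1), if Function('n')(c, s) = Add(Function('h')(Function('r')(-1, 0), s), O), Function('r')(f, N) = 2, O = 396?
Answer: Rational(-1, 8872) ≈ -0.00011271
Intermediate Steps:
Function('n')(c, s) = 398 (Function('n')(c, s) = Add(2, 396) = 398)
Function('F')(D) = Mul(Add(1, D), Add(-250, D)) (Function('F')(D) = Mul(Add(D, 1), Add(-250, D)) = Mul(Add(1, D), Add(-250, D)))
Pow(Add(Function('n')(-780, 758), Function('F')(44)), -1) = Pow(Add(398, Add(-250, Pow(44, 2), Mul(-249, 44))), -1) = Pow(Add(398, Add(-250, 1936, -10956)), -1) = Pow(Add(398, -9270), -1) = Pow(-8872, -1) = Rational(-1, 8872)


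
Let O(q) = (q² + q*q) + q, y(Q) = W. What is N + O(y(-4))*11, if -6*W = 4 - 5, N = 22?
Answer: 220/9 ≈ 24.444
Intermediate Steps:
W = ⅙ (W = -(4 - 5)/6 = -⅙*(-1) = ⅙ ≈ 0.16667)
y(Q) = ⅙
O(q) = q + 2*q² (O(q) = (q² + q²) + q = 2*q² + q = q + 2*q²)
N + O(y(-4))*11 = 22 + ((1 + 2*(⅙))/6)*11 = 22 + ((1 + ⅓)/6)*11 = 22 + ((⅙)*(4/3))*11 = 22 + (2/9)*11 = 22 + 22/9 = 220/9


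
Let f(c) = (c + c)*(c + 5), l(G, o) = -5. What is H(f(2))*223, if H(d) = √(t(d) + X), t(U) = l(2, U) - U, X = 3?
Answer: 223*I*√30 ≈ 1221.4*I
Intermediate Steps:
f(c) = 2*c*(5 + c) (f(c) = (2*c)*(5 + c) = 2*c*(5 + c))
t(U) = -5 - U
H(d) = √(-2 - d) (H(d) = √((-5 - d) + 3) = √(-2 - d))
H(f(2))*223 = √(-2 - 2*2*(5 + 2))*223 = √(-2 - 2*2*7)*223 = √(-2 - 1*28)*223 = √(-2 - 28)*223 = √(-30)*223 = (I*√30)*223 = 223*I*√30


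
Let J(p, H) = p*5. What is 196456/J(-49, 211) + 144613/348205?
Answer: -13674306259/17062045 ≈ -801.45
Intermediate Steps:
J(p, H) = 5*p
196456/J(-49, 211) + 144613/348205 = 196456/((5*(-49))) + 144613/348205 = 196456/(-245) + 144613*(1/348205) = 196456*(-1/245) + 144613/348205 = -196456/245 + 144613/348205 = -13674306259/17062045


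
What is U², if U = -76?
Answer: 5776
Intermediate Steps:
U² = (-76)² = 5776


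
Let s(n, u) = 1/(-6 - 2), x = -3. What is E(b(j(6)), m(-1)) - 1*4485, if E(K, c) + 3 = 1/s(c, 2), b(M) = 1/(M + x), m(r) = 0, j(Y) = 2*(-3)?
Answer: -4496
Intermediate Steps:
j(Y) = -6
s(n, u) = -1/8 (s(n, u) = 1/(-8) = -1/8)
b(M) = 1/(-3 + M) (b(M) = 1/(M - 3) = 1/(-3 + M))
E(K, c) = -11 (E(K, c) = -3 + 1/(-1/8) = -3 - 8 = -11)
E(b(j(6)), m(-1)) - 1*4485 = -11 - 1*4485 = -11 - 4485 = -4496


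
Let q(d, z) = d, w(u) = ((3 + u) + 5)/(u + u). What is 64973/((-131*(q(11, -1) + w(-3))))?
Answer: -389838/7991 ≈ -48.785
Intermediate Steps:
w(u) = (8 + u)/(2*u) (w(u) = (8 + u)/((2*u)) = (8 + u)*(1/(2*u)) = (8 + u)/(2*u))
64973/((-131*(q(11, -1) + w(-3)))) = 64973/((-131*(11 + (1/2)*(8 - 3)/(-3)))) = 64973/((-131*(11 + (1/2)*(-1/3)*5))) = 64973/((-131*(11 - 5/6))) = 64973/((-131*61/6)) = 64973/(-7991/6) = 64973*(-6/7991) = -389838/7991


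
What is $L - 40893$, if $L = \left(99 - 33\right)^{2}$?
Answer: $-36537$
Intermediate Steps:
$L = 4356$ ($L = 66^{2} = 4356$)
$L - 40893 = 4356 - 40893 = -36537$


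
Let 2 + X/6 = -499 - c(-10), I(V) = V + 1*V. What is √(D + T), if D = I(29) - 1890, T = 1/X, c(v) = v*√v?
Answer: √6*√((5506993 - 109920*I*√10)/(-501 + 10*I*√10))/6 ≈ 2.4432e-7 - 42.802*I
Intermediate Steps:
c(v) = v^(3/2)
I(V) = 2*V (I(V) = V + V = 2*V)
X = -3006 + 60*I*√10 (X = -12 + 6*(-499 - (-10)^(3/2)) = -12 + 6*(-499 - (-10)*I*√10) = -12 + 6*(-499 + 10*I*√10) = -12 + (-2994 + 60*I*√10) = -3006 + 60*I*√10 ≈ -3006.0 + 189.74*I)
T = 1/(-3006 + 60*I*√10) ≈ -0.00033135 - 2.0914e-5*I
D = -1832 (D = 2*29 - 1890 = 58 - 1890 = -1832)
√(D + T) = √(-1832 + (-167/504002 - 5*I*√10/756003)) = √(-923331831/504002 - 5*I*√10/756003)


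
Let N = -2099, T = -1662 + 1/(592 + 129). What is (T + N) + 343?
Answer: -2464377/721 ≈ -3418.0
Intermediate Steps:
T = -1198301/721 (T = -1662 + 1/721 = -1198301/721 ≈ -1662.0)
(T + N) + 343 = (-1198301/721 - 2099) + 343 = -2711680/721 + 343 = -2464377/721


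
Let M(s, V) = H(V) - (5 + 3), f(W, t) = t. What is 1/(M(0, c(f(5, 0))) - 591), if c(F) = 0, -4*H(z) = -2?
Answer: -2/1197 ≈ -0.0016708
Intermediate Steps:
H(z) = 1/2 (H(z) = -1/4*(-2) = 1/2)
M(s, V) = -15/2 (M(s, V) = 1/2 - (5 + 3) = 1/2 - 1*8 = 1/2 - 8 = -15/2)
1/(M(0, c(f(5, 0))) - 591) = 1/(-15/2 - 591) = 1/(-1197/2) = -2/1197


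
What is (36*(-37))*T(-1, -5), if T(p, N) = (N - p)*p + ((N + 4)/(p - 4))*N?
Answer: -3996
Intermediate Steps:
T(p, N) = p*(N - p) + N*(4 + N)/(-4 + p) (T(p, N) = p*(N - p) + ((4 + N)/(-4 + p))*N = p*(N - p) + N*(4 + N)/(-4 + p))
(36*(-37))*T(-1, -5) = (36*(-37))*(((-5)² - 1*(-1)³ + 4*(-5) + 4*(-1)² - 5*(-1)² - 4*(-5)*(-1))/(-4 - 1)) = -1332*(25 - 1*(-1) - 20 + 4*1 - 5*1 - 20)/(-5) = -(-1332)*(25 + 1 - 20 + 4 - 5 - 20)/5 = -(-1332)*(-15)/5 = -1332*3 = -3996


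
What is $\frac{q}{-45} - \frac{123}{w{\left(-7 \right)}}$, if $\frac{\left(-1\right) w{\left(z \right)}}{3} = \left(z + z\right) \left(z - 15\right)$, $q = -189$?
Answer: $\frac{6673}{1540} \approx 4.3331$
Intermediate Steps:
$w{\left(z \right)} = - 6 z \left(-15 + z\right)$ ($w{\left(z \right)} = - 3 \left(z + z\right) \left(z - 15\right) = - 3 \cdot 2 z \left(-15 + z\right) = - 6 z \left(-15 + z\right)$)
$\frac{q}{-45} - \frac{123}{w{\left(-7 \right)}} = - \frac{189}{-45} - \frac{123}{6 \left(-7\right) \left(15 - -7\right)} = \left(-189\right) \left(- \frac{1}{45}\right) - \frac{123}{6 \left(-7\right) \left(15 + 7\right)} = \frac{21}{5} - \frac{123}{6 \left(-7\right) 22} = \frac{21}{5} - \frac{123}{-924} = \frac{21}{5} - - \frac{41}{308} = \frac{21}{5} + \frac{41}{308} = \frac{6673}{1540}$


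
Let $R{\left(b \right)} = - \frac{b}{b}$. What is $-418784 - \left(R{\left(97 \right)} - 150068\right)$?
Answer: $-268715$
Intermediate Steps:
$R{\left(b \right)} = -1$ ($R{\left(b \right)} = \left(-1\right) 1 = -1$)
$-418784 - \left(R{\left(97 \right)} - 150068\right) = -418784 - \left(-1 - 150068\right) = -418784 - -150069 = -418784 + 150069 = -268715$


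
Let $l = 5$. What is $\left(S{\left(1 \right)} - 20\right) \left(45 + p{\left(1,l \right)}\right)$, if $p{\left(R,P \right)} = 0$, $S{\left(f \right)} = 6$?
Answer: $-630$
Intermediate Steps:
$\left(S{\left(1 \right)} - 20\right) \left(45 + p{\left(1,l \right)}\right) = \left(6 - 20\right) \left(45 + 0\right) = \left(-14\right) 45 = -630$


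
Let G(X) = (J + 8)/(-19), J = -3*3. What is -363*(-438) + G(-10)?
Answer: 3020887/19 ≈ 1.5899e+5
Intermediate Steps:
J = -9
G(X) = 1/19 (G(X) = (-9 + 8)/(-19) = -1*(-1/19) = 1/19)
-363*(-438) + G(-10) = -363*(-438) + 1/19 = 158994 + 1/19 = 3020887/19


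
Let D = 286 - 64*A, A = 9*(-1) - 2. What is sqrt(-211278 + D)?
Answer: 4*I*sqrt(13143) ≈ 458.57*I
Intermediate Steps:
A = -11 (A = -9 - 2 = -11)
D = 990 (D = 286 - 64*(-11) = 286 + 704 = 990)
sqrt(-211278 + D) = sqrt(-211278 + 990) = sqrt(-210288) = 4*I*sqrt(13143)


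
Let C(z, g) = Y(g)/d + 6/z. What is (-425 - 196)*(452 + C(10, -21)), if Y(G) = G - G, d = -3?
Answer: -1405323/5 ≈ -2.8106e+5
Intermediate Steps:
Y(G) = 0
C(z, g) = 6/z (C(z, g) = 0/(-3) + 6/z = 0*(-1/3) + 6/z = 0 + 6/z = 6/z)
(-425 - 196)*(452 + C(10, -21)) = (-425 - 196)*(452 + 6/10) = -621*(452 + 6*(1/10)) = -621*(452 + 3/5) = -621*2263/5 = -1405323/5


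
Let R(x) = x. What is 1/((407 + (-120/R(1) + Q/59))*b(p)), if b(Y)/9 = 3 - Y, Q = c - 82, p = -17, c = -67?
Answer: 59/3021120 ≈ 1.9529e-5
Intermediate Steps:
Q = -149 (Q = -67 - 82 = -149)
b(Y) = 27 - 9*Y (b(Y) = 9*(3 - Y) = 27 - 9*Y)
1/((407 + (-120/R(1) + Q/59))*b(p)) = 1/((407 + (-120/1 - 149/59))*(27 - 9*(-17))) = 1/((407 + (-120*1 - 149*1/59))*(27 + 153)) = 1/((407 + (-120 - 149/59))*180) = 1/((407 - 7229/59)*180) = 1/((16784/59)*180) = 1/(3021120/59) = 59/3021120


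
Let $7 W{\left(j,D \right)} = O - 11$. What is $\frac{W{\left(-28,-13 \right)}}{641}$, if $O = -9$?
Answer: $- \frac{20}{4487} \approx -0.0044573$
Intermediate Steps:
$W{\left(j,D \right)} = - \frac{20}{7}$ ($W{\left(j,D \right)} = \frac{-9 - 11}{7} = \frac{1}{7} \left(-20\right) = - \frac{20}{7}$)
$\frac{W{\left(-28,-13 \right)}}{641} = - \frac{20}{7 \cdot 641} = \left(- \frac{20}{7}\right) \frac{1}{641} = - \frac{20}{4487}$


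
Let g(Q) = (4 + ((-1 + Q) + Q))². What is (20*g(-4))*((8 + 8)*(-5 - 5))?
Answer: -80000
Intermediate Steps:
g(Q) = (3 + 2*Q)² (g(Q) = (4 + (-1 + 2*Q))² = (3 + 2*Q)²)
(20*g(-4))*((8 + 8)*(-5 - 5)) = (20*(3 + 2*(-4))²)*((8 + 8)*(-5 - 5)) = (20*(3 - 8)²)*(16*(-10)) = (20*(-5)²)*(-160) = (20*25)*(-160) = 500*(-160) = -80000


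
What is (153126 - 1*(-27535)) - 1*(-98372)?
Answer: 279033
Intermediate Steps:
(153126 - 1*(-27535)) - 1*(-98372) = (153126 + 27535) + 98372 = 180661 + 98372 = 279033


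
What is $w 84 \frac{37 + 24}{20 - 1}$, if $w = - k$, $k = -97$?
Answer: $\frac{497028}{19} \approx 26159.0$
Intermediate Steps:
$w = 97$ ($w = \left(-1\right) \left(-97\right) = 97$)
$w 84 \frac{37 + 24}{20 - 1} = 97 \cdot 84 \frac{37 + 24}{20 - 1} = 8148 \cdot \frac{61}{19} = \frac{497028}{19}$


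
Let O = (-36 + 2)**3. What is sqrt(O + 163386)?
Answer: sqrt(124082) ≈ 352.25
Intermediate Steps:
O = -39304 (O = (-34)**3 = -39304)
sqrt(O + 163386) = sqrt(-39304 + 163386) = sqrt(124082)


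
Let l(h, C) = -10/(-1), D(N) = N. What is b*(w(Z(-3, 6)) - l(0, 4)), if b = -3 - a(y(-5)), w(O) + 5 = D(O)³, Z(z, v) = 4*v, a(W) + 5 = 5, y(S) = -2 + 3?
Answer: -41427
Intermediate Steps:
y(S) = 1
a(W) = 0 (a(W) = -5 + 5 = 0)
l(h, C) = 10 (l(h, C) = -10*(-1) = 10)
w(O) = -5 + O³
b = -3 (b = -3 - 1*0 = -3 + 0 = -3)
b*(w(Z(-3, 6)) - l(0, 4)) = -3*((-5 + (4*6)³) - 1*10) = -3*((-5 + 24³) - 10) = -3*((-5 + 13824) - 10) = -3*(13819 - 10) = -3*13809 = -41427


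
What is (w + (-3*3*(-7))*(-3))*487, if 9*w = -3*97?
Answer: -323368/3 ≈ -1.0779e+5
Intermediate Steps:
w = -97/3 (w = (-3*97)/9 = (1/9)*(-291) = -97/3 ≈ -32.333)
(w + (-3*3*(-7))*(-3))*487 = (-97/3 + (-3*3*(-7))*(-3))*487 = (-97/3 - 9*(-7)*(-3))*487 = (-97/3 + 63*(-3))*487 = (-97/3 - 189)*487 = -664/3*487 = -323368/3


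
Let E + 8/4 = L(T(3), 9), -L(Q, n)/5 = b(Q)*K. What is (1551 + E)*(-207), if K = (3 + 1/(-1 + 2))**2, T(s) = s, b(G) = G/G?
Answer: -304083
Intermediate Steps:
b(G) = 1
K = 16 (K = (3 + 1/1)**2 = (3 + 1)**2 = 4**2 = 16)
L(Q, n) = -80 (L(Q, n) = -5*16 = -80)
E = -82 (E = -2 - 80 = -82)
(1551 + E)*(-207) = (1551 - 82)*(-207) = 1469*(-207) = -304083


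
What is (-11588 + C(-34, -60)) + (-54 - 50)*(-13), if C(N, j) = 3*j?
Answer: -10416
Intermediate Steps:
(-11588 + C(-34, -60)) + (-54 - 50)*(-13) = (-11588 + 3*(-60)) + (-54 - 50)*(-13) = (-11588 - 180) - 104*(-13) = -11768 + 1352 = -10416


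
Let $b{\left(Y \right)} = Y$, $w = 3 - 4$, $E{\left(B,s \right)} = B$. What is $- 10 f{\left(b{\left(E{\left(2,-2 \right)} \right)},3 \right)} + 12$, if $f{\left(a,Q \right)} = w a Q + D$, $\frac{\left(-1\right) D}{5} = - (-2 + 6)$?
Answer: $-128$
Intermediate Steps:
$D = 20$ ($D = - 5 \left(- (-2 + 6)\right) = - 5 \left(\left(-1\right) 4\right) = \left(-5\right) \left(-4\right) = 20$)
$w = -1$
$f{\left(a,Q \right)} = 20 - Q a$ ($f{\left(a,Q \right)} = - a Q + 20 = - Q a + 20 = 20 - Q a$)
$- 10 f{\left(b{\left(E{\left(2,-2 \right)} \right)},3 \right)} + 12 = - 10 \left(20 - 3 \cdot 2\right) + 12 = - 10 \left(20 - 6\right) + 12 = \left(-10\right) 14 + 12 = -140 + 12 = -128$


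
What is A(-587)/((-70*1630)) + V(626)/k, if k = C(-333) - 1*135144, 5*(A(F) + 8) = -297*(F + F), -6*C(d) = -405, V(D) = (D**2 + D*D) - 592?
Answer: -493885580807/77061143250 ≈ -6.4090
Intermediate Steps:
V(D) = -592 + 2*D**2 (V(D) = (D**2 + D**2) - 592 = 2*D**2 - 592 = -592 + 2*D**2)
C(d) = 135/2 (C(d) = -1/6*(-405) = 135/2)
A(F) = -8 - 594*F/5 (A(F) = -8 + (-297*(F + F))/5 = -8 + (-594*F)/5 = -8 - 594*F/5)
k = -270153/2 (k = 135/2 - 1*135144 = 135/2 - 135144 = -270153/2 ≈ -1.3508e+5)
A(-587)/((-70*1630)) + V(626)/k = (-8 - 594/5*(-587))/((-70*1630)) + (-592 + 2*626**2)/(-270153/2) = (-8 + 348678/5)/(-114100) + (-592 + 2*391876)*(-2/270153) = (348638/5)*(-1/114100) + (-592 + 783752)*(-2/270153) = -174319/285250 + 783160*(-2/270153) = -174319/285250 - 1566320/270153 = -493885580807/77061143250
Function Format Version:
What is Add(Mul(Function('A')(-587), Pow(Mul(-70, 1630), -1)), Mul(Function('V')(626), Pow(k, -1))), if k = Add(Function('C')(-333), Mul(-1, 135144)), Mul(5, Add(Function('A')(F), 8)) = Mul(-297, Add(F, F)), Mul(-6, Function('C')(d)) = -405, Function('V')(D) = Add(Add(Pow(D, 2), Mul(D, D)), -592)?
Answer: Rational(-493885580807, 77061143250) ≈ -6.4090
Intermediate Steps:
Function('V')(D) = Add(-592, Mul(2, Pow(D, 2))) (Function('V')(D) = Add(Add(Pow(D, 2), Pow(D, 2)), -592) = Add(Mul(2, Pow(D, 2)), -592) = Add(-592, Mul(2, Pow(D, 2))))
Function('C')(d) = Rational(135, 2) (Function('C')(d) = Mul(Rational(-1, 6), -405) = Rational(135, 2))
Function('A')(F) = Add(-8, Mul(Rational(-594, 5), F)) (Function('A')(F) = Add(-8, Mul(Rational(1, 5), Mul(-297, Add(F, F)))) = Add(-8, Mul(Rational(1, 5), Mul(-297, Mul(2, F)))) = Add(-8, Mul(Rational(1, 5), Mul(-594, F))) = Add(-8, Mul(Rational(-594, 5), F)))
k = Rational(-270153, 2) (k = Add(Rational(135, 2), Mul(-1, 135144)) = Add(Rational(135, 2), -135144) = Rational(-270153, 2) ≈ -1.3508e+5)
Add(Mul(Function('A')(-587), Pow(Mul(-70, 1630), -1)), Mul(Function('V')(626), Pow(k, -1))) = Add(Mul(Add(-8, Mul(Rational(-594, 5), -587)), Pow(Mul(-70, 1630), -1)), Mul(Add(-592, Mul(2, Pow(626, 2))), Pow(Rational(-270153, 2), -1))) = Add(Mul(Add(-8, Rational(348678, 5)), Pow(-114100, -1)), Mul(Add(-592, Mul(2, 391876)), Rational(-2, 270153))) = Add(Mul(Rational(348638, 5), Rational(-1, 114100)), Mul(Add(-592, 783752), Rational(-2, 270153))) = Add(Rational(-174319, 285250), Mul(783160, Rational(-2, 270153))) = Add(Rational(-174319, 285250), Rational(-1566320, 270153)) = Rational(-493885580807, 77061143250)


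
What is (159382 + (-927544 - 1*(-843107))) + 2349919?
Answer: 2424864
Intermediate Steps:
(159382 + (-927544 - 1*(-843107))) + 2349919 = (159382 + (-927544 + 843107)) + 2349919 = (159382 - 84437) + 2349919 = 74945 + 2349919 = 2424864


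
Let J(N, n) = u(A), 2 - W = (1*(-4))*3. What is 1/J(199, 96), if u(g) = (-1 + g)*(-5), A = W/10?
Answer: -1/2 ≈ -0.50000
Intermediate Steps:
W = 14 (W = 2 - 1*(-4)*3 = 2 - (-4)*3 = 2 - 1*(-12) = 2 + 12 = 14)
A = 7/5 (A = 14/10 = 14*(1/10) = 7/5 ≈ 1.4000)
u(g) = 5 - 5*g
J(N, n) = -2 (J(N, n) = 5 - 5*7/5 = 5 - 7 = -2)
1/J(199, 96) = 1/(-2) = -1/2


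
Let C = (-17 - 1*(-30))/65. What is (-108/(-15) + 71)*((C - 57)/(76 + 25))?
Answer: -111044/2525 ≈ -43.978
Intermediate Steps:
C = ⅕ (C = (-17 + 30)*(1/65) = 13*(1/65) = ⅕ ≈ 0.20000)
(-108/(-15) + 71)*((C - 57)/(76 + 25)) = (-108/(-15) + 71)*((⅕ - 57)/(76 + 25)) = (-108*(-1/15) + 71)*(-284/5/101) = (36/5 + 71)*(-284/5*1/101) = (391/5)*(-284/505) = -111044/2525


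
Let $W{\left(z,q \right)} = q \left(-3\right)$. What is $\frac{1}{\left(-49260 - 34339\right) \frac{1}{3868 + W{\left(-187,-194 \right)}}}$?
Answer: $- \frac{4450}{83599} \approx -0.05323$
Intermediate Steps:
$W{\left(z,q \right)} = - 3 q$
$\frac{1}{\left(-49260 - 34339\right) \frac{1}{3868 + W{\left(-187,-194 \right)}}} = \frac{1}{\left(-49260 - 34339\right) \frac{1}{3868 - -582}} = \frac{1}{\left(-83599\right) \frac{1}{3868 + 582}} = \frac{1}{\left(-83599\right) \frac{1}{4450}} = \frac{1}{- \frac{83599}{4450}} = - \frac{4450}{83599}$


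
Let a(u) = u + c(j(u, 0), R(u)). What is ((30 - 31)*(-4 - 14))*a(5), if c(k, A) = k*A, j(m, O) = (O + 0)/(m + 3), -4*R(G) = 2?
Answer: 90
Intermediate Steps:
R(G) = -1/2 (R(G) = -1/4*2 = -1/2)
j(m, O) = O/(3 + m)
c(k, A) = A*k
a(u) = u (a(u) = u - 0/(3 + u) = u - 1/2*0 = u + 0 = u)
((30 - 31)*(-4 - 14))*a(5) = ((30 - 31)*(-4 - 14))*5 = -1*(-18)*5 = 18*5 = 90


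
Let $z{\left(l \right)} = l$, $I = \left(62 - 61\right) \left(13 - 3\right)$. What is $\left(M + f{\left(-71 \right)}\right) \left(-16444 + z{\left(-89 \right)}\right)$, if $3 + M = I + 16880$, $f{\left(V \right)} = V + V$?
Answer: $-276845085$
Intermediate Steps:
$I = 10$ ($I = 1 \cdot 10 = 10$)
$f{\left(V \right)} = 2 V$
$M = 16887$ ($M = -3 + \left(10 + 16880\right) = -3 + 16890 = 16887$)
$\left(M + f{\left(-71 \right)}\right) \left(-16444 + z{\left(-89 \right)}\right) = \left(16887 + 2 \left(-71\right)\right) \left(-16444 - 89\right) = \left(16887 - 142\right) \left(-16533\right) = 16745 \left(-16533\right) = -276845085$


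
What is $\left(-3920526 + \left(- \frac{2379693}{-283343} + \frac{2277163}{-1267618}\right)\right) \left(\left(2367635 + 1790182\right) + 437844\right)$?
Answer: $- \frac{6471314068255964614900899}{359170686974} \approx -1.8017 \cdot 10^{13}$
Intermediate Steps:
$\left(-3920526 + \left(- \frac{2379693}{-283343} + \frac{2277163}{-1267618}\right)\right) \left(\left(2367635 + 1790182\right) + 437844\right) = \left(-3920526 + \left(\left(-2379693\right) \left(- \frac{1}{283343}\right) + 2277163 \left(- \frac{1}{1267618}\right)\right)\right) \left(4157817 + 437844\right) = \left(-3920526 + \left(\frac{2379693}{283343} - \frac{2277163}{1267618}\right)\right) 4595661 = \left(-3920526 + \frac{2371323485365}{359170686974}\right) 4595661 = \left(- \frac{1408135645395942959}{359170686974}\right) 4595661 = - \frac{6471314068255964614900899}{359170686974}$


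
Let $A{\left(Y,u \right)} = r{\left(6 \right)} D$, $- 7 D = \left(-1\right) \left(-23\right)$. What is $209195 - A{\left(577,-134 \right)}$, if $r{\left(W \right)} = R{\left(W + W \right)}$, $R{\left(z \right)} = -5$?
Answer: $\frac{1464250}{7} \approx 2.0918 \cdot 10^{5}$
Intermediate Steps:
$r{\left(W \right)} = -5$
$D = - \frac{23}{7}$ ($D = - \frac{\left(-1\right) \left(-23\right)}{7} = \left(- \frac{1}{7}\right) 23 = - \frac{23}{7} \approx -3.2857$)
$A{\left(Y,u \right)} = \frac{115}{7}$ ($A{\left(Y,u \right)} = \left(-5\right) \left(- \frac{23}{7}\right) = \frac{115}{7}$)
$209195 - A{\left(577,-134 \right)} = 209195 - \frac{115}{7} = \frac{1464250}{7}$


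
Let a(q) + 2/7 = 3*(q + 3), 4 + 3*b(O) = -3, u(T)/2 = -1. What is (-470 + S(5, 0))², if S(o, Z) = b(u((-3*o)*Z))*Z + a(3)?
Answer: 10023556/49 ≈ 2.0456e+5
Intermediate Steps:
u(T) = -2 (u(T) = 2*(-1) = -2)
b(O) = -7/3 (b(O) = -4/3 + (⅓)*(-3) = -4/3 - 1 = -7/3)
a(q) = 61/7 + 3*q (a(q) = -2/7 + 3*(q + 3) = -2/7 + 3*(3 + q) = -2/7 + (9 + 3*q) = 61/7 + 3*q)
S(o, Z) = 124/7 - 7*Z/3 (S(o, Z) = -7*Z/3 + (61/7 + 3*3) = -7*Z/3 + (61/7 + 9) = -7*Z/3 + 124/7 = 124/7 - 7*Z/3)
(-470 + S(5, 0))² = (-470 + (124/7 - 7/3*0))² = (-470 + (124/7 + 0))² = (-470 + 124/7)² = (-3166/7)² = 10023556/49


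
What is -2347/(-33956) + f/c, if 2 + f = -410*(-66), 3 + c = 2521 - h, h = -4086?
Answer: 17966943/4312412 ≈ 4.1663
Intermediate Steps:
c = 6604 (c = -3 + (2521 - 1*(-4086)) = -3 + (2521 + 4086) = -3 + 6607 = 6604)
f = 27058 (f = -2 - 410*(-66) = -2 + 27060 = 27058)
-2347/(-33956) + f/c = -2347/(-33956) + 27058/6604 = -2347*(-1/33956) + 27058*(1/6604) = 2347/33956 + 13529/3302 = 17966943/4312412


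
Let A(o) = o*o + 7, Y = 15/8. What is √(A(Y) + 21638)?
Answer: 9*√17105/8 ≈ 147.13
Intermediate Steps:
Y = 15/8 (Y = (⅛)*15 = 15/8 ≈ 1.8750)
A(o) = 7 + o² (A(o) = o² + 7 = 7 + o²)
√(A(Y) + 21638) = √((7 + (15/8)²) + 21638) = √((7 + 225/64) + 21638) = √(673/64 + 21638) = √(1385505/64) = 9*√17105/8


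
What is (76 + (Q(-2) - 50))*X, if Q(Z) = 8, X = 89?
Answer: 3026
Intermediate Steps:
(76 + (Q(-2) - 50))*X = (76 + (8 - 50))*89 = (76 - 42)*89 = 34*89 = 3026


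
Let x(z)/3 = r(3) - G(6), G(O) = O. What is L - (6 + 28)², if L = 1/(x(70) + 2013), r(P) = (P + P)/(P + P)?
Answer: -2309687/1998 ≈ -1156.0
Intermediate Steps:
r(P) = 1 (r(P) = (2*P)/((2*P)) = (2*P)*(1/(2*P)) = 1)
x(z) = -15 (x(z) = 3*(1 - 1*6) = 3*(1 - 6) = 3*(-5) = -15)
L = 1/1998 (L = 1/(-15 + 2013) = 1/1998 ≈ 0.00050050)
L - (6 + 28)² = 1/1998 - (6 + 28)² = 1/1998 - 1*34² = 1/1998 - 1*1156 = 1/1998 - 1156 = -2309687/1998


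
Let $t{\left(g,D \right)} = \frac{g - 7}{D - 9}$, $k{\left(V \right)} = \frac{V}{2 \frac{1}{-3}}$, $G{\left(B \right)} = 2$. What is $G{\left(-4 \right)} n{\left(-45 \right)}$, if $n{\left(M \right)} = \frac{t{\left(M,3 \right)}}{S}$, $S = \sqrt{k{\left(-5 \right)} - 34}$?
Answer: $- \frac{52 i \sqrt{106}}{159} \approx - 3.3671 i$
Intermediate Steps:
$k{\left(V \right)} = - \frac{3 V}{2}$ ($k{\left(V \right)} = \frac{V}{2 \left(- \frac{1}{3}\right)} = \frac{V}{- \frac{2}{3}} = V \left(- \frac{3}{2}\right) = - \frac{3 V}{2}$)
$t{\left(g,D \right)} = \frac{-7 + g}{-9 + D}$
$S = \frac{i \sqrt{106}}{2}$ ($S = \sqrt{\left(- \frac{3}{2}\right) \left(-5\right) - 34} = \sqrt{\frac{15}{2} - 34} = \sqrt{- \frac{53}{2}} = \frac{i \sqrt{106}}{2} \approx 5.1478 i$)
$n{\left(M \right)} = - \frac{i \sqrt{106} \left(\frac{7}{6} - \frac{M}{6}\right)}{53}$ ($n{\left(M \right)} = \frac{\frac{1}{-9 + 3} \left(-7 + M\right)}{\frac{1}{2} i \sqrt{106}} = \frac{-7 + M}{-6} \left(- \frac{i \sqrt{106}}{53}\right) = - \frac{-7 + M}{6} \left(- \frac{i \sqrt{106}}{53}\right) = \left(\frac{7}{6} - \frac{M}{6}\right) \left(- \frac{i \sqrt{106}}{53}\right) = - \frac{i \sqrt{106} \left(\frac{7}{6} - \frac{M}{6}\right)}{53}$)
$G{\left(-4 \right)} n{\left(-45 \right)} = 2 \frac{i \sqrt{106} \left(-7 - 45\right)}{318} = 2 \cdot \frac{1}{318} i \sqrt{106} \left(-52\right) = 2 \left(- \frac{26 i \sqrt{106}}{159}\right) = - \frac{52 i \sqrt{106}}{159}$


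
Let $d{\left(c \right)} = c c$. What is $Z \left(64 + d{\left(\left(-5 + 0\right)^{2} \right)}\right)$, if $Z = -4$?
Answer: $-2756$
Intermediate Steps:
$d{\left(c \right)} = c^{2}$
$Z \left(64 + d{\left(\left(-5 + 0\right)^{2} \right)}\right) = - 4 \left(64 + \left(\left(-5 + 0\right)^{2}\right)^{2}\right) = - 4 \left(64 + \left(\left(-5\right)^{2}\right)^{2}\right) = - 4 \left(64 + 25^{2}\right) = - 4 \left(64 + 625\right) = \left(-4\right) 689 = -2756$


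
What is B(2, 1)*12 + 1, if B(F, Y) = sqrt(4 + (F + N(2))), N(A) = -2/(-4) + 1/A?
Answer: 1 + 12*sqrt(7) ≈ 32.749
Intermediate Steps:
N(A) = 1/2 + 1/A (N(A) = -2*(-1/4) + 1/A = 1/2 + 1/A)
B(F, Y) = sqrt(5 + F) (B(F, Y) = sqrt(4 + (F + (1/2)*(2 + 2)/2)) = sqrt(4 + (F + (1/2)*(1/2)*4)) = sqrt(4 + (F + 1)) = sqrt(4 + (1 + F)) = sqrt(5 + F))
B(2, 1)*12 + 1 = sqrt(5 + 2)*12 + 1 = sqrt(7)*12 + 1 = 12*sqrt(7) + 1 = 1 + 12*sqrt(7)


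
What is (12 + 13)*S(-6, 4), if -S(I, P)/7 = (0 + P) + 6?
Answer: -1750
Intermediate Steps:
S(I, P) = -42 - 7*P (S(I, P) = -7*((0 + P) + 6) = -7*(P + 6) = -7*(6 + P) = -42 - 7*P)
(12 + 13)*S(-6, 4) = (12 + 13)*(-42 - 7*4) = 25*(-42 - 28) = 25*(-70) = -1750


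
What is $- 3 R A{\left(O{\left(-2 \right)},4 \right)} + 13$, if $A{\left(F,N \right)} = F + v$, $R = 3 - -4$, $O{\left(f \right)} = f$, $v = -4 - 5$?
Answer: $244$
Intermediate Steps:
$v = -9$ ($v = -4 - 5 = -9$)
$R = 7$ ($R = 3 + 4 = 7$)
$A{\left(F,N \right)} = -9 + F$ ($A{\left(F,N \right)} = F - 9 = -9 + F$)
$- 3 R A{\left(O{\left(-2 \right)},4 \right)} + 13 = \left(-3\right) 7 \left(-9 - 2\right) + 13 = \left(-21\right) \left(-11\right) + 13 = 231 + 13 = 244$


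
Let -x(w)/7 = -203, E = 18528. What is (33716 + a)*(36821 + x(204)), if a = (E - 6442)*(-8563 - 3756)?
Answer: -5692463883756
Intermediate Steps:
a = -148887434 (a = (18528 - 6442)*(-8563 - 3756) = 12086*(-12319) = -148887434)
x(w) = 1421 (x(w) = -7*(-203) = 1421)
(33716 + a)*(36821 + x(204)) = (33716 - 148887434)*(36821 + 1421) = -148853718*38242 = -5692463883756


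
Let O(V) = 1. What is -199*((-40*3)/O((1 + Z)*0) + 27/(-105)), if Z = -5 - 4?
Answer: 837591/35 ≈ 23931.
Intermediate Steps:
Z = -9
-199*((-40*3)/O((1 + Z)*0) + 27/(-105)) = -199*(-40*3/1 + 27/(-105)) = -199*(-120*1 + 27*(-1/105)) = -199*(-120 - 9/35) = -199*(-4209/35) = 837591/35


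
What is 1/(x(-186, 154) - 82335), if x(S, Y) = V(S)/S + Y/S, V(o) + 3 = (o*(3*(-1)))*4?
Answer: -186/15316693 ≈ -1.2144e-5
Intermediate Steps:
V(o) = -3 - 12*o (V(o) = -3 + (o*(3*(-1)))*4 = -3 + (o*(-3))*4 = -3 - 3*o*4 = -3 - 12*o)
x(S, Y) = Y/S + (-3 - 12*S)/S (x(S, Y) = (-3 - 12*S)/S + Y/S = Y/S + (-3 - 12*S)/S)
1/(x(-186, 154) - 82335) = 1/((-3 + 154 - 12*(-186))/(-186) - 82335) = 1/(-(-3 + 154 + 2232)/186 - 82335) = 1/(-1/186*2383 - 82335) = 1/(-2383/186 - 82335) = 1/(-15316693/186) = -186/15316693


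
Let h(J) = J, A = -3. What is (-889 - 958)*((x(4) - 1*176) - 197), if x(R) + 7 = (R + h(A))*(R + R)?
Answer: 687084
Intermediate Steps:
x(R) = -7 + 2*R*(-3 + R) (x(R) = -7 + (R - 3)*(R + R) = -7 + (-3 + R)*(2*R) = -7 + 2*R*(-3 + R))
(-889 - 958)*((x(4) - 1*176) - 197) = (-889 - 958)*(((-7 - 6*4 + 2*4²) - 1*176) - 197) = -1847*(((-7 - 24 + 2*16) - 176) - 197) = -1847*(((-7 - 24 + 32) - 176) - 197) = -1847*((1 - 176) - 197) = -1847*(-175 - 197) = -1847*(-372) = 687084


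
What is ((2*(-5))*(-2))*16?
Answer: 320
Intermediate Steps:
((2*(-5))*(-2))*16 = -10*(-2)*16 = 20*16 = 320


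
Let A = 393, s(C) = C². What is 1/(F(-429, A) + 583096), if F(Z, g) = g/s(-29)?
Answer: 841/490384129 ≈ 1.7150e-6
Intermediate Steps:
F(Z, g) = g/841 (F(Z, g) = g/((-29)²) = g/841)
1/(F(-429, A) + 583096) = 1/((1/841)*393 + 583096) = 1/(393/841 + 583096) = 1/(490384129/841) = 841/490384129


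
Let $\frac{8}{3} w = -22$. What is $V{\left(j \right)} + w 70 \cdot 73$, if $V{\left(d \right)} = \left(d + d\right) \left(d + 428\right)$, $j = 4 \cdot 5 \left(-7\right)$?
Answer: $- \frac{245595}{2} \approx -1.228 \cdot 10^{5}$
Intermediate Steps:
$w = - \frac{33}{4}$ ($w = \frac{3}{8} \left(-22\right) = - \frac{33}{4} \approx -8.25$)
$j = -140$ ($j = 20 \left(-7\right) = -140$)
$V{\left(d \right)} = 2 d \left(428 + d\right)$
$V{\left(j \right)} + w 70 \cdot 73 = 2 \left(-140\right) \left(428 - 140\right) + \left(- \frac{33}{4}\right) 70 \cdot 73 = 2 \left(-140\right) 288 - \frac{84315}{2} = -80640 - \frac{84315}{2} = - \frac{245595}{2}$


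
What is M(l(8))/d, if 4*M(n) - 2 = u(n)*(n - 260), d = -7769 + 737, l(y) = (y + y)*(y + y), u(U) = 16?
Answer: 31/14064 ≈ 0.0022042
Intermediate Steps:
l(y) = 4*y² (l(y) = (2*y)*(2*y) = 4*y²)
d = -7032
M(n) = -2079/2 + 4*n (M(n) = ½ + (16*(n - 260))/4 = ½ + (16*(-260 + n))/4 = ½ + (-4160 + 16*n)/4 = ½ + (-1040 + 4*n) = -2079/2 + 4*n)
M(l(8))/d = (-2079/2 + 4*(4*8²))/(-7032) = (-2079/2 + 4*(4*64))*(-1/7032) = (-2079/2 + 4*256)*(-1/7032) = (-2079/2 + 1024)*(-1/7032) = -31/2*(-1/7032) = 31/14064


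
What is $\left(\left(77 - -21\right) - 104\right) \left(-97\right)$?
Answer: $582$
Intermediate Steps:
$\left(\left(77 - -21\right) - 104\right) \left(-97\right) = \left(\left(77 + 21\right) - 104\right) \left(-97\right) = \left(98 - 104\right) \left(-97\right) = \left(-6\right) \left(-97\right) = 582$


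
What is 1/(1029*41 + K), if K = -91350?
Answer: -1/49161 ≈ -2.0341e-5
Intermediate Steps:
1/(1029*41 + K) = 1/(1029*41 - 91350) = 1/(42189 - 91350) = 1/(-49161) = -1/49161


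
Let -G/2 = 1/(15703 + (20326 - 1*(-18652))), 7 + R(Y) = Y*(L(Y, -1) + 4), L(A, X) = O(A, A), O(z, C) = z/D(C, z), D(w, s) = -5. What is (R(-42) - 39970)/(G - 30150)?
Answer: 11072301009/8243160760 ≈ 1.3432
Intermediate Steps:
O(z, C) = -z/5 (O(z, C) = z/(-5) = z*(-1/5) = -z/5)
L(A, X) = -A/5
R(Y) = -7 + Y*(4 - Y/5) (R(Y) = -7 + Y*(-Y/5 + 4) = -7 + Y*(4 - Y/5))
G = -2/54681 (G = -2/(15703 + (20326 - 1*(-18652))) = -2/(15703 + (20326 + 18652)) = -2/(15703 + 38978) = -2/54681 ≈ -3.6576e-5)
(R(-42) - 39970)/(G - 30150) = ((-7 + 4*(-42) - 1/5*(-42)**2) - 39970)/(-2/54681 - 30150) = ((-7 - 168 - 1/5*1764) - 39970)/(-1648632152/54681) = ((-7 - 168 - 1764/5) - 39970)*(-54681/1648632152) = (-2639/5 - 39970)*(-54681/1648632152) = -202489/5*(-54681/1648632152) = 11072301009/8243160760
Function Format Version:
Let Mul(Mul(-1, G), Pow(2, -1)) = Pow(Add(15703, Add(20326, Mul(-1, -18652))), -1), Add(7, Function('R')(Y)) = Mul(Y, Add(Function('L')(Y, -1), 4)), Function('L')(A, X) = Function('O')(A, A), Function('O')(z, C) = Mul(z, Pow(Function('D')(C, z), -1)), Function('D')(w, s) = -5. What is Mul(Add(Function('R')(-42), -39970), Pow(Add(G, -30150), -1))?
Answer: Rational(11072301009, 8243160760) ≈ 1.3432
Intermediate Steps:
Function('O')(z, C) = Mul(Rational(-1, 5), z) (Function('O')(z, C) = Mul(z, Pow(-5, -1)) = Mul(z, Rational(-1, 5)) = Mul(Rational(-1, 5), z))
Function('L')(A, X) = Mul(Rational(-1, 5), A)
Function('R')(Y) = Add(-7, Mul(Y, Add(4, Mul(Rational(-1, 5), Y)))) (Function('R')(Y) = Add(-7, Mul(Y, Add(Mul(Rational(-1, 5), Y), 4))) = Add(-7, Mul(Y, Add(4, Mul(Rational(-1, 5), Y)))))
G = Rational(-2, 54681) (G = Mul(-2, Pow(Add(15703, Add(20326, Mul(-1, -18652))), -1)) = Mul(-2, Pow(Add(15703, Add(20326, 18652)), -1)) = Mul(-2, Pow(Add(15703, 38978), -1)) = Mul(-2, Pow(54681, -1)) = Mul(-2, Rational(1, 54681)) = Rational(-2, 54681) ≈ -3.6576e-5)
Mul(Add(Function('R')(-42), -39970), Pow(Add(G, -30150), -1)) = Mul(Add(Add(-7, Mul(4, -42), Mul(Rational(-1, 5), Pow(-42, 2))), -39970), Pow(Add(Rational(-2, 54681), -30150), -1)) = Mul(Add(Add(-7, -168, Mul(Rational(-1, 5), 1764)), -39970), Pow(Rational(-1648632152, 54681), -1)) = Mul(Add(Add(-7, -168, Rational(-1764, 5)), -39970), Rational(-54681, 1648632152)) = Mul(Add(Rational(-2639, 5), -39970), Rational(-54681, 1648632152)) = Mul(Rational(-202489, 5), Rational(-54681, 1648632152)) = Rational(11072301009, 8243160760)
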